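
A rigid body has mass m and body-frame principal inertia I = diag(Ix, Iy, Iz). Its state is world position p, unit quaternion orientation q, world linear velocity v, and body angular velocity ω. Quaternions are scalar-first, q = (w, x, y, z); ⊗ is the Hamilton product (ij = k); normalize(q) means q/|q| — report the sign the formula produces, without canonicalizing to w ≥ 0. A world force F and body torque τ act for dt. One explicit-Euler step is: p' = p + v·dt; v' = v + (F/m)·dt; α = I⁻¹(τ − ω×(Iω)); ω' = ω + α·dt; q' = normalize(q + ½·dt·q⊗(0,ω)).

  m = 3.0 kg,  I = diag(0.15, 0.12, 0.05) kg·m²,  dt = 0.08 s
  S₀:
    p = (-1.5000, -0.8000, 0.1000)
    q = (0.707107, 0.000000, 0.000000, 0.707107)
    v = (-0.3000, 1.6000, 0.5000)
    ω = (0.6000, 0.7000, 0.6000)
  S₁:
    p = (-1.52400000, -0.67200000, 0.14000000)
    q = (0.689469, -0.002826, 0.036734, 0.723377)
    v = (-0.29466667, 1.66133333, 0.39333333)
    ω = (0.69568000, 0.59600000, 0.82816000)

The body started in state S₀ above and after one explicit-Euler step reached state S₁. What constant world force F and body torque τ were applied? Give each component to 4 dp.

F = (0.2000, 2.3000, -4.0000)
τ = (0.1500, -0.1200, 0.1300)

ω₁ − ω₀ = (0.09568000, -0.10400000, 0.22816000)
τ = I·(Δω/dt) + ω₀×(Iω₀) = (0.1500, -0.1200, 0.1300)
Δv = v₁−v₀ = (0.00533333, 0.06133333, -0.10666667)
applied force F = (0.2000, 2.3000, -4.0000)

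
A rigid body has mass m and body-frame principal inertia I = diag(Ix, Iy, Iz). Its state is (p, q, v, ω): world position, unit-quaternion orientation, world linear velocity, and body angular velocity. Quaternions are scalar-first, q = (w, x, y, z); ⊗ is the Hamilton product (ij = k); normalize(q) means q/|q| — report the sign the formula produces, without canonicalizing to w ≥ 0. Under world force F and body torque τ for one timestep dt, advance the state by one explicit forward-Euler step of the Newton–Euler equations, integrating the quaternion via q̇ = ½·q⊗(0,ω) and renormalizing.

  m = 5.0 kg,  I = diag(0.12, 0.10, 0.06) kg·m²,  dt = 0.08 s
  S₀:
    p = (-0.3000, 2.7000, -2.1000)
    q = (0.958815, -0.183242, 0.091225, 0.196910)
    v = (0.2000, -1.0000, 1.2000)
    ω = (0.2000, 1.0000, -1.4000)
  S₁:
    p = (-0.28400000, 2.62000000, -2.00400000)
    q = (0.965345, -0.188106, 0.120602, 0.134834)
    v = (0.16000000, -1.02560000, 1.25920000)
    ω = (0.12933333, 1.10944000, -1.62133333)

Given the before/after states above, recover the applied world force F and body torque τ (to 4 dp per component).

F = (-2.5000, -1.6000, 3.7000)
τ = (-0.0500, 0.1200, -0.1700)

Δω = ω₁−ω₀ = (-0.07066667, 0.10944000, -0.22133333)
precession coupling = (0.0560, -0.0168, -0.0040)
τ = I·(Δω/dt) + ω₀×(Iω₀) = (-0.0500, 0.1200, -0.1700)
velocity change Δv = (-0.04000000, -0.02560000, 0.05920000)
m·(v₁−v₀)/dt = (-2.5000, -1.6000, 3.7000)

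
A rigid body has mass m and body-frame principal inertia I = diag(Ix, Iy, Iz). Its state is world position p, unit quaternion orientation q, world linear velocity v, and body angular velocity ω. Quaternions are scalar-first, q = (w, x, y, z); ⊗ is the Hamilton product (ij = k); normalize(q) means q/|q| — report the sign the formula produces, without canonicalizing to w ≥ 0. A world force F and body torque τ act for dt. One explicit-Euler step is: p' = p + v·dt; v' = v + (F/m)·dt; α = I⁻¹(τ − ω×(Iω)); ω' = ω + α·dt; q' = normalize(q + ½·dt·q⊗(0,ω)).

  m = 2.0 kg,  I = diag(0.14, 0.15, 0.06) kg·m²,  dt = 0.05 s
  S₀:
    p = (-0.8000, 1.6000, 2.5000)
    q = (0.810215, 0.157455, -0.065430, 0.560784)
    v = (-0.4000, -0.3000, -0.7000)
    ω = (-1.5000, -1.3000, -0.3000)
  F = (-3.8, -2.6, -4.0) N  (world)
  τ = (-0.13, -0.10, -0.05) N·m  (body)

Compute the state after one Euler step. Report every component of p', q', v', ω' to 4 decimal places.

ω×(Iω) gyroscopic = (-0.0351, 0.0360, 0.0195)
(τ − ω×Iω)/I = (-0.6779, -0.9067, -1.1583)
ω' = ω + α·dt = (-1.5339, -1.3453, -0.3579)
Hamilton product q⊗(0,ω) = (0.3193587, -0.4666743, -1.8472190, -0.5459010)
q' = normalize(q + ½dt·q⊗(0,ω)) = (0.8172, 0.1456, -0.1115, 0.5464)
a = (-1.9000, -1.3000, -2.0000)
p + v·dt = (-0.8200, 1.5850, 2.4650)
v' = v + a·dt = (-0.4950, -0.3650, -0.8000)

p' = (-0.8200, 1.5850, 2.4650)
q' = (0.8172, 0.1456, -0.1115, 0.5464)
v' = (-0.4950, -0.3650, -0.8000)
ω' = (-1.5339, -1.3453, -0.3579)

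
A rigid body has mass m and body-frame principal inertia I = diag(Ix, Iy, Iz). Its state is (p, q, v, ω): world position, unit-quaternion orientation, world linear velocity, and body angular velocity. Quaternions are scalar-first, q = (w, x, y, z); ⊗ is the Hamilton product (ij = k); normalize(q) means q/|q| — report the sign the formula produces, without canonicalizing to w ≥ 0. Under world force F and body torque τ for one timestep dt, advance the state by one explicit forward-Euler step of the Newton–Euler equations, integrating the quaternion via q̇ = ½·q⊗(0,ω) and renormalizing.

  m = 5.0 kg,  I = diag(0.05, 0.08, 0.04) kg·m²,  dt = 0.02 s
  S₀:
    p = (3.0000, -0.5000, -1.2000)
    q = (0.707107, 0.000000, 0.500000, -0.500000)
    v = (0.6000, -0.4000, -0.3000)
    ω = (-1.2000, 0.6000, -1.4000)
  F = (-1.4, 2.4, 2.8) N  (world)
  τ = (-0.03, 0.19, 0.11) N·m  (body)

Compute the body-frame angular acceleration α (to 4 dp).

precession coupling ω×(Iω) = (0.0336, 0.0168, -0.0216)
α = I⁻¹(τ − ω×Iω) = (-1.2720, 2.1650, 3.2900)

α = (-1.2720, 2.1650, 3.2900)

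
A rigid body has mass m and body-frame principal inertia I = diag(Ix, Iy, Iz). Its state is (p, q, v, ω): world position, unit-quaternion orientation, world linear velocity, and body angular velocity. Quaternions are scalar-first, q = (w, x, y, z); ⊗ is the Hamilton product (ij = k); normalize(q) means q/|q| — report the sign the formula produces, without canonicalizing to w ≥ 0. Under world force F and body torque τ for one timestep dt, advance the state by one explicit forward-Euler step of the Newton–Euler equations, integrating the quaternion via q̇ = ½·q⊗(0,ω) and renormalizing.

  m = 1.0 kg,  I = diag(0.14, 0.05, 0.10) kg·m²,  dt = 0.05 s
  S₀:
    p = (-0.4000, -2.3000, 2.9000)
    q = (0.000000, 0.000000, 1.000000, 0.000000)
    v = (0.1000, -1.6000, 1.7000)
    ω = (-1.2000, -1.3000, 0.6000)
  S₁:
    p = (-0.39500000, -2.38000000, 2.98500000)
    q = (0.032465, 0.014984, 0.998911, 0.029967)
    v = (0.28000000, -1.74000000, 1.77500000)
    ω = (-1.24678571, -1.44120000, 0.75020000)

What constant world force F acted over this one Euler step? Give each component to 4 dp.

Δv = v₁−v₀ = (0.18000000, -0.14000000, 0.07500000)
applied force F = (3.6000, -2.8000, 1.5000)

F = (3.6000, -2.8000, 1.5000)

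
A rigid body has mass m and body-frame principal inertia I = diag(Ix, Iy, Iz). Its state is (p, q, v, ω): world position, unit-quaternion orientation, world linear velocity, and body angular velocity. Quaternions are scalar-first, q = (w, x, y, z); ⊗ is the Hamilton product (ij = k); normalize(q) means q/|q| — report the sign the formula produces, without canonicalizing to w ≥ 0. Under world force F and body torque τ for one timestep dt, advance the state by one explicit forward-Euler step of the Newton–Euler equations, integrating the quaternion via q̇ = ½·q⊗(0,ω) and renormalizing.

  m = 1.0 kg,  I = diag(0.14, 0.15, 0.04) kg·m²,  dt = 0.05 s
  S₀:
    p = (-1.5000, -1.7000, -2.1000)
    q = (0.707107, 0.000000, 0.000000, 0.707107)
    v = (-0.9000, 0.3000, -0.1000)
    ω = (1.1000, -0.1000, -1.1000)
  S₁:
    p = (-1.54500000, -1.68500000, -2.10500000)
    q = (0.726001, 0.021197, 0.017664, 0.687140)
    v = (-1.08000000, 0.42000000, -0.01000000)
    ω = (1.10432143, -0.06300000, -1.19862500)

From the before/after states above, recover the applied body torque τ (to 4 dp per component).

τ = (0.0000, -0.0100, -0.0800)

rate change Δω = (0.00432143, 0.03700000, -0.09862500)
precession coupling = (-0.0121, -0.1210, -0.0011)
applied torque τ = (0.0000, -0.0100, -0.0800)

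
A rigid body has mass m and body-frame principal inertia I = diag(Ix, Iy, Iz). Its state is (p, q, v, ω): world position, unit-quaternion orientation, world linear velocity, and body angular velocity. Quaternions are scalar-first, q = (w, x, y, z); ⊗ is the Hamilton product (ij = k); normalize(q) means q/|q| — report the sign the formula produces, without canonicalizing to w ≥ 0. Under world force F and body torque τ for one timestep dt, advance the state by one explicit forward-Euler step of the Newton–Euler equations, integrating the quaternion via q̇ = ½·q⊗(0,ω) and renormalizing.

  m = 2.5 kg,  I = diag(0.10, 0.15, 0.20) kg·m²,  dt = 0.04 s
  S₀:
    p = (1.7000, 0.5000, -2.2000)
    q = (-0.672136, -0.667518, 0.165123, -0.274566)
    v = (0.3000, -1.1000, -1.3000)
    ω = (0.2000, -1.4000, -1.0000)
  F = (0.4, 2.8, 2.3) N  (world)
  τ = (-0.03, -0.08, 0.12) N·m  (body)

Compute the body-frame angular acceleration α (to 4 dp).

ω×(Iω) gyroscopic = (0.0700, 0.0200, -0.0140)
(τ − ω×Iω)/I = (-1.0000, -0.6667, 0.6700)

α = (-1.0000, -0.6667, 0.6700)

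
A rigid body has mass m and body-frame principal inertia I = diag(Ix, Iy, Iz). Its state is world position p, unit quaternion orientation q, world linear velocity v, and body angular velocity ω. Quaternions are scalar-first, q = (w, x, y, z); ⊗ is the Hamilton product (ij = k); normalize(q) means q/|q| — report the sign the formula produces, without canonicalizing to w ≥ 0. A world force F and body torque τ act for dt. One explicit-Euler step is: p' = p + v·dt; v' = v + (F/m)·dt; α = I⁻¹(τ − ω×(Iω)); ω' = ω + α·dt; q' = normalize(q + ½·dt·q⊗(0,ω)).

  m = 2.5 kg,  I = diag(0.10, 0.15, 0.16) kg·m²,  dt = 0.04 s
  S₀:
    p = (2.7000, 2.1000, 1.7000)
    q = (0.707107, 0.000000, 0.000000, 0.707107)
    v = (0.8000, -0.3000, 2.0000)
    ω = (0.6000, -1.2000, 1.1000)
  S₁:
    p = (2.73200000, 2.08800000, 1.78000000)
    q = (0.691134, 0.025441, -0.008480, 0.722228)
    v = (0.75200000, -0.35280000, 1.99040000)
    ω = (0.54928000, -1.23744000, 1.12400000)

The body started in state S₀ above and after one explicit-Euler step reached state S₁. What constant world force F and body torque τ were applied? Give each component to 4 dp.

ω₁ − ω₀ = (-0.05072000, -0.03744000, 0.02400000)
ω₀×(Iω₀) = (-0.0132, -0.0396, -0.0360)
applied torque τ = (-0.1400, -0.1800, 0.0600)
velocity change Δv = (-0.04800000, -0.05280000, -0.00960000)
F = m·Δv/dt = (-3.0000, -3.3000, -0.6000)

F = (-3.0000, -3.3000, -0.6000)
τ = (-0.1400, -0.1800, 0.0600)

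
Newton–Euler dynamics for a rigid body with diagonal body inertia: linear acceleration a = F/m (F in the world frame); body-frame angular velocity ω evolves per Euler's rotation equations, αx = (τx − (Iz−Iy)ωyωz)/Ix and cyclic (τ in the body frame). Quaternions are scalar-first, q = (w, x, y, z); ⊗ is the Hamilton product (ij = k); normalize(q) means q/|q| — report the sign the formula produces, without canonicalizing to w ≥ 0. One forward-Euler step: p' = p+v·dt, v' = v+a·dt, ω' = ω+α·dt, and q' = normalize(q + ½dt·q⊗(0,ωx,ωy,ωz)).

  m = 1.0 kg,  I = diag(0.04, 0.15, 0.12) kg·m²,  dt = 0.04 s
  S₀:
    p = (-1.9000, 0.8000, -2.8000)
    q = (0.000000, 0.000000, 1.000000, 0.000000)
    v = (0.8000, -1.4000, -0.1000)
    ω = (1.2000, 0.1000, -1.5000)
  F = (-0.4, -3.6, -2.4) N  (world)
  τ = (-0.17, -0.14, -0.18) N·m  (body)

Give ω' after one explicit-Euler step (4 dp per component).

(τ − ω×Iω)/I = (-4.3625, -1.8933, -1.6100)
ω' = ω + α·dt = (1.0255, 0.0243, -1.5644)

ω' = (1.0255, 0.0243, -1.5644)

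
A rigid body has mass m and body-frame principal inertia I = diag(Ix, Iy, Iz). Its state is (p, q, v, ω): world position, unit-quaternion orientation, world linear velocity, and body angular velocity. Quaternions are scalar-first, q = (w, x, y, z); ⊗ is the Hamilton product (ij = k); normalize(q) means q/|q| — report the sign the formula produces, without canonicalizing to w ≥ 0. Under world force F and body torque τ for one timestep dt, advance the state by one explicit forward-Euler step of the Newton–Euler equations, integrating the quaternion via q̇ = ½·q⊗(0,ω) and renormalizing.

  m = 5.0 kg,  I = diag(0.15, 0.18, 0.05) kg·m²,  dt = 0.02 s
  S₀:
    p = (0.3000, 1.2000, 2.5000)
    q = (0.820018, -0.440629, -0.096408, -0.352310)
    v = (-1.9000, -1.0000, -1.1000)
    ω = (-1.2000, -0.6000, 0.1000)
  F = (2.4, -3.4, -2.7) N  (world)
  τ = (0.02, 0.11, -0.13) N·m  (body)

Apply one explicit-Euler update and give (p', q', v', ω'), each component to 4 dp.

ω×(Iω) gyroscopic = (0.0078, -0.0120, 0.0216)
(τ − ω×Iω)/I = (0.0813, 0.6778, -3.0320)
new body rate ω' = (-1.1984, -0.5864, 0.0394)
2q̇ = q⊗(0,ω) = (-0.5513686, -1.2050484, -0.0251759, 0.2306896)
q' = normalize(q + ½dt·q⊗(0,ω)) = (0.8144, -0.4526, -0.0967, -0.3500)
linear accel F/m = (0.4800, -0.6800, -0.5400)
p + v·dt = (0.2620, 1.1800, 2.4780)
v + (F/m)dt = (-1.8904, -1.0136, -1.1108)

p' = (0.2620, 1.1800, 2.4780)
q' = (0.8144, -0.4526, -0.0967, -0.3500)
v' = (-1.8904, -1.0136, -1.1108)
ω' = (-1.1984, -0.5864, 0.0394)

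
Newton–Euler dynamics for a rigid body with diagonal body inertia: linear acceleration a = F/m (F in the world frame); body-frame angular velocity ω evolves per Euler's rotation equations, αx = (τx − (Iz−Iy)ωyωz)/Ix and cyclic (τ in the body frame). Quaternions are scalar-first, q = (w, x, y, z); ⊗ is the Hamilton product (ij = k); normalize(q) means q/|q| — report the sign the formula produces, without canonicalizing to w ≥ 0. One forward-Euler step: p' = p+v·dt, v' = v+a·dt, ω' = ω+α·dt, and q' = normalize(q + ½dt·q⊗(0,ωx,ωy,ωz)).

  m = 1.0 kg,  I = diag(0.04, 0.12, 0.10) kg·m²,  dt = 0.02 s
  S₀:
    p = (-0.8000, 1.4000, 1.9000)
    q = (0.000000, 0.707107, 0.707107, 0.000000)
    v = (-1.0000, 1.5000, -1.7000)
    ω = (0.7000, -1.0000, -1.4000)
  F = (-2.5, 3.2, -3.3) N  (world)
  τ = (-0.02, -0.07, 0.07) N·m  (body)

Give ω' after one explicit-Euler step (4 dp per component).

angular accel α = (0.2000, -1.0733, 1.2600)
ω' = ω + α·dt = (0.7040, -1.0215, -1.3748)

ω' = (0.7040, -1.0215, -1.3748)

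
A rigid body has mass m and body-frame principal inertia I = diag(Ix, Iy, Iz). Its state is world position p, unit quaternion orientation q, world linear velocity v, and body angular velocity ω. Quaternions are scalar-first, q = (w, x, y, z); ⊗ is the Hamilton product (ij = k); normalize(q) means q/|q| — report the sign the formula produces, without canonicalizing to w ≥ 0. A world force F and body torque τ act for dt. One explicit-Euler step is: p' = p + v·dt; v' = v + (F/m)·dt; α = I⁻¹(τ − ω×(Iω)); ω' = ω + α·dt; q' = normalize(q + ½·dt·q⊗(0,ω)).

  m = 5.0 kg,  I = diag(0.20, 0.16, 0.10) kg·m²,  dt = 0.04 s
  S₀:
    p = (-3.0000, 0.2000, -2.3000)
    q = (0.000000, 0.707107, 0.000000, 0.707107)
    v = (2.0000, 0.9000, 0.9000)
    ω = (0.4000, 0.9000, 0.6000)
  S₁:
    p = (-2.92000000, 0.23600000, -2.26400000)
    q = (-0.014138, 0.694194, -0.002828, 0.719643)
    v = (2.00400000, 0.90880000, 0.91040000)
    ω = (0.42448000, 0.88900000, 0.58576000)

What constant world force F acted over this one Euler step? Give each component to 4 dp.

F = (0.5000, 1.1000, 1.3000)

Δv = v₁−v₀ = (0.00400000, 0.00880000, 0.01040000)
m·(v₁−v₀)/dt = (0.5000, 1.1000, 1.3000)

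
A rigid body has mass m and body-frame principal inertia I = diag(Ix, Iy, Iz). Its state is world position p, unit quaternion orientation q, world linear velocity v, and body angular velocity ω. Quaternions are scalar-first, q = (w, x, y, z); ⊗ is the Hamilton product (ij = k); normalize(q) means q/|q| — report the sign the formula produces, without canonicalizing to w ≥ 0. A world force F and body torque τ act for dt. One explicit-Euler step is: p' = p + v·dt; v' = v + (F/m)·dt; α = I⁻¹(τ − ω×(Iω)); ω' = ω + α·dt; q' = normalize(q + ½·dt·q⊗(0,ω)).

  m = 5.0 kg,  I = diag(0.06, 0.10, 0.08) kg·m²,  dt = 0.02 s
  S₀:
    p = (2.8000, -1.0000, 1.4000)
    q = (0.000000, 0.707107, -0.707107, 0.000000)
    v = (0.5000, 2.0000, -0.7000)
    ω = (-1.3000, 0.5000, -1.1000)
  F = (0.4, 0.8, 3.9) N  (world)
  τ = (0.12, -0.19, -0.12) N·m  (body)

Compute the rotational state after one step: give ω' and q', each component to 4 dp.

ω×(Iω) gyroscopic = (0.0110, -0.0286, -0.0260)
(τ − ω×Iω)/I = (1.8167, -1.6140, -1.1750)
new body rate ω' = (-1.2637, 0.4677, -1.1235)
q⊗(0,ω) = (1.2727926, 0.7778177, 0.7778177, -0.5656856)
q' = normalize(q + ½dt·q⊗(0,ω)) = (0.0127, 0.7148, -0.6992, -0.0057)

ω' = (-1.2637, 0.4677, -1.1235)
q' = (0.0127, 0.7148, -0.6992, -0.0057)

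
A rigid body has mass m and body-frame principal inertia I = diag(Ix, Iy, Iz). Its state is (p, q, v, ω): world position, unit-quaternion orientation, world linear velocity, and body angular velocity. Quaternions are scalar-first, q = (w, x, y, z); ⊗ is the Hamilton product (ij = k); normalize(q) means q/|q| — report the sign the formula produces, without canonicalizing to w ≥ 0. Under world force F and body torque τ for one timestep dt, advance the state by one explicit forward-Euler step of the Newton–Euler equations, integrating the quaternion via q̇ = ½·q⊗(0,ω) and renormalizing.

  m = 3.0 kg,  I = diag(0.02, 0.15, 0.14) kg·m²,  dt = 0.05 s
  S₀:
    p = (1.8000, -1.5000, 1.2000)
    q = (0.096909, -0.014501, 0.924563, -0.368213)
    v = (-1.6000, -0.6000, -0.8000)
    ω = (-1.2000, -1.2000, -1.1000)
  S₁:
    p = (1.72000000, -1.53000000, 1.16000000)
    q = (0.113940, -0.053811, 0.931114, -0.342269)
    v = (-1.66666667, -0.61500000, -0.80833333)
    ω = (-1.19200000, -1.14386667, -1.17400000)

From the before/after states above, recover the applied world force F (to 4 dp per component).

Δv = v₁−v₀ = (-0.06666667, -0.01500000, -0.00833333)
applied force F = (-4.0000, -0.9000, -0.5000)

F = (-4.0000, -0.9000, -0.5000)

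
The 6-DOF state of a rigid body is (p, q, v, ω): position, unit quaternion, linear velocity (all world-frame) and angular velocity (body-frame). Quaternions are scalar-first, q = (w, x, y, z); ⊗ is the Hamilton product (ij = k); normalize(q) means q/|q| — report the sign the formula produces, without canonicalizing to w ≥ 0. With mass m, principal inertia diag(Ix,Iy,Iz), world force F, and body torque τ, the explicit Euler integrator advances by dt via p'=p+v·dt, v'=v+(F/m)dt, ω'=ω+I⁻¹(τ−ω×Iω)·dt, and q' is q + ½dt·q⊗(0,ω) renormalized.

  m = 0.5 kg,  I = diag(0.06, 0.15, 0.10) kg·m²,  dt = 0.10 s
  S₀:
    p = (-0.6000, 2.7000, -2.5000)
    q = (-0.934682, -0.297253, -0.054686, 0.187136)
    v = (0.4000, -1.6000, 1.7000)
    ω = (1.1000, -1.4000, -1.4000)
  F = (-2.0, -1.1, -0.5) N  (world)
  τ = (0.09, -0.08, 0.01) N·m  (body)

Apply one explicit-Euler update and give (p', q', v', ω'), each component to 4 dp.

p' = (-0.5600, 2.5400, -2.3300)
q' = (-0.9033, -0.3296, 0.0002, 0.2746)
v' = (0.0000, -1.8200, 1.6000)
ω' = (1.4133, -1.4944, -1.2514)

α = I⁻¹(τ − ω×Iω) = (3.1333, -0.9440, 1.4860)
ω' = ω + α·dt = (1.4133, -1.4944, -1.2514)
2q̇ = q⊗(0,ω) = (0.5124083, -0.6895994, 1.0982502, 1.7848636)
q' = normalize(q + ½dt·q⊗(0,ω)) = (-0.9033, -0.3296, 0.0002, 0.2746)
a = F/m = (-4.0000, -2.2000, -1.0000)
new position p' = (-0.5600, 2.5400, -2.3300)
v' = v + a·dt = (0.0000, -1.8200, 1.6000)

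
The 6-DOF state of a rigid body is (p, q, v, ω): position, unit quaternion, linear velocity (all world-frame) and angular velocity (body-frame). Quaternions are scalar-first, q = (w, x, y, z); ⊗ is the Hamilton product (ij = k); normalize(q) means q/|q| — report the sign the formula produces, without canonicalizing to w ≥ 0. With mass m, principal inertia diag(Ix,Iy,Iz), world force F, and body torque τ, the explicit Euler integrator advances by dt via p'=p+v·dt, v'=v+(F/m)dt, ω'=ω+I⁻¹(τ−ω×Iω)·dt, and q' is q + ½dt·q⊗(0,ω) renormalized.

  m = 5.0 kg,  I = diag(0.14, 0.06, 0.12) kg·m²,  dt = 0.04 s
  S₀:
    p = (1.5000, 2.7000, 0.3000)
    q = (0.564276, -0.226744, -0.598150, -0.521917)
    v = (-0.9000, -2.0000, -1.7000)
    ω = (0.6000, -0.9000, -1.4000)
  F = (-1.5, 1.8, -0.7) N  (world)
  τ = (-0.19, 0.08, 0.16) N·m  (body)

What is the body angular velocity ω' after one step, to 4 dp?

ω' = (0.5241, -0.8355, -1.3611)

ω×(Iω) gyroscopic = (0.0756, -0.0168, 0.0432)
(τ − ω×Iω)/I = (-1.8971, 1.6133, 0.9733)
ω + α·dt = (0.5241, -0.8355, -1.3611)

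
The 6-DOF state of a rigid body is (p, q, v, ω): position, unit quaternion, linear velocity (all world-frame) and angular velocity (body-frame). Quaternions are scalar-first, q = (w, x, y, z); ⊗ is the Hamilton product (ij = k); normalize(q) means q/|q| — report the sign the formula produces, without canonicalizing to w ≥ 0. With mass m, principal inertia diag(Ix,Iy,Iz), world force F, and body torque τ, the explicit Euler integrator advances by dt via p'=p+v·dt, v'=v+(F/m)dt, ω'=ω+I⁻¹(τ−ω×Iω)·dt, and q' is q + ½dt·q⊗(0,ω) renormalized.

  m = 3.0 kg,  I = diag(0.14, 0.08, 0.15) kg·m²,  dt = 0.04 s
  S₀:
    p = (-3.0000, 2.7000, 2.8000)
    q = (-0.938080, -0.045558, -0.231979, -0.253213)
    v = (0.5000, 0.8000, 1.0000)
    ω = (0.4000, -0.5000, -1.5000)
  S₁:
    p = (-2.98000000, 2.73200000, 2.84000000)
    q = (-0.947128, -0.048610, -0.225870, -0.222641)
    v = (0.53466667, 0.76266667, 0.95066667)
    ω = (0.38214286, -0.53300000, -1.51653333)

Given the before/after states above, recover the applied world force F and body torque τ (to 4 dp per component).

F = (2.6000, -2.8000, -3.7000)
τ = (-0.0100, -0.0600, -0.0500)

Δv = v₁−v₀ = (0.03466667, -0.03733333, -0.04933333)
m·(v₁−v₀)/dt = (2.6000, -2.8000, -3.7000)
Δω = ω₁−ω₀ = (-0.01785714, -0.03300000, -0.01653333)
ω₀×(Iω₀) = (0.0525, 0.0060, 0.0120)
I·α + gyro = (-0.0100, -0.0600, -0.0500)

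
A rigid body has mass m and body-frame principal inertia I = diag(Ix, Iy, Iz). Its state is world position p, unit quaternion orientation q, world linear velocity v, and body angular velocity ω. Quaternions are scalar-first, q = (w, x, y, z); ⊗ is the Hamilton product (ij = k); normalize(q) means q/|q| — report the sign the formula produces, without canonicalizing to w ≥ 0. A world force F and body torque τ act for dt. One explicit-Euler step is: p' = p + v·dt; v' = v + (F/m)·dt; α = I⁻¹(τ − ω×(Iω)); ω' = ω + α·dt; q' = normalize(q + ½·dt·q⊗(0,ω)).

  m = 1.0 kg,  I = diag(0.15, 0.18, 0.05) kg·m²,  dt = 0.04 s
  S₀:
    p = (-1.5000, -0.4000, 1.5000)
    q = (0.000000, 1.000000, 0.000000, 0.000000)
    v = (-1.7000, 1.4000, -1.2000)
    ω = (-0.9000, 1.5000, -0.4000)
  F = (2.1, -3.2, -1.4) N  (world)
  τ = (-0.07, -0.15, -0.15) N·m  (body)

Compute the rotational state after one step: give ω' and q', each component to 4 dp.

(τ − ω×Iω)/I = (-0.9867, -1.0333, -2.1900)
ω' = ω + α·dt = (-0.9395, 1.4587, -0.4876)
2q̇ = q⊗(0,ω) = (0.9000000, 0.0000000, 0.4000000, 1.5000000)
updated quaternion q' = (0.0180, 0.9994, 0.0080, 0.0300)

ω' = (-0.9395, 1.4587, -0.4876)
q' = (0.0180, 0.9994, 0.0080, 0.0300)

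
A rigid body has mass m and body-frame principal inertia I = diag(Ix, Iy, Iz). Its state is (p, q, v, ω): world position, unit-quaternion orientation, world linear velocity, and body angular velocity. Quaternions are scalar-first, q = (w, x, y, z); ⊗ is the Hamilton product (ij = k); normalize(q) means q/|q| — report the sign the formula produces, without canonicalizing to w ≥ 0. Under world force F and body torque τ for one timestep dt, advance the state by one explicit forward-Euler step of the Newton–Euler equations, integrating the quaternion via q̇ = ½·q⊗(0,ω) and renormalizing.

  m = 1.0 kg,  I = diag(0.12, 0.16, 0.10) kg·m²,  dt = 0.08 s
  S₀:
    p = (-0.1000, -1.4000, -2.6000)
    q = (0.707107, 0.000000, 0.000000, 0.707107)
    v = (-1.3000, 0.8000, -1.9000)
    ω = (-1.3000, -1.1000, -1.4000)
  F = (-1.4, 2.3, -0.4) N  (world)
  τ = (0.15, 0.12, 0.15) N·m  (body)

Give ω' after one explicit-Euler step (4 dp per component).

α = I⁻¹(τ − ω×Iω) = (2.0200, 0.5225, 0.9280)
ω + α·dt = (-1.1384, -1.0582, -1.3258)

ω' = (-1.1384, -1.0582, -1.3258)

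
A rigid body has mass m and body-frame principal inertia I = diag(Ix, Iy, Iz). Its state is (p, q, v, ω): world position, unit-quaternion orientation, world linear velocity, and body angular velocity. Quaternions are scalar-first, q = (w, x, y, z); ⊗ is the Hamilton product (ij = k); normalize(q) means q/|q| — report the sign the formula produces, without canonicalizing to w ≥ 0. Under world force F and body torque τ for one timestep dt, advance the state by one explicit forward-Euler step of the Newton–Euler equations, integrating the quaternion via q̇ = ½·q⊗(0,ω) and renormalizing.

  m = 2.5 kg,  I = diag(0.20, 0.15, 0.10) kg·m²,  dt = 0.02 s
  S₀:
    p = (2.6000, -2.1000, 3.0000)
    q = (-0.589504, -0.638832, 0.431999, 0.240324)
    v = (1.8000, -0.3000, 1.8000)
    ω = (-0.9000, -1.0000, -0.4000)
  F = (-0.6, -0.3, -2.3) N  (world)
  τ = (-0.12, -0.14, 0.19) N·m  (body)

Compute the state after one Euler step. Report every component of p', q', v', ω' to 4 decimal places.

angular accel α = (-0.5000, -1.1733, 2.3500)
ω' = ω + α·dt = (-0.9100, -1.0235, -0.3530)
2q̇ = q⊗(0,ω) = (-0.0468202, 0.5980780, 0.1176796, 1.2634327)
q' = normalize(q + ½dt·q⊗(0,ω)) = (-0.5899, -0.6328, 0.4331, 0.2529)
linear accel F/m = (-0.2400, -0.1200, -0.9200)
p + v·dt = (2.6360, -2.1060, 3.0360)
new velocity v' = (1.7952, -0.3024, 1.7816)

p' = (2.6360, -2.1060, 3.0360)
q' = (-0.5899, -0.6328, 0.4331, 0.2529)
v' = (1.7952, -0.3024, 1.7816)
ω' = (-0.9100, -1.0235, -0.3530)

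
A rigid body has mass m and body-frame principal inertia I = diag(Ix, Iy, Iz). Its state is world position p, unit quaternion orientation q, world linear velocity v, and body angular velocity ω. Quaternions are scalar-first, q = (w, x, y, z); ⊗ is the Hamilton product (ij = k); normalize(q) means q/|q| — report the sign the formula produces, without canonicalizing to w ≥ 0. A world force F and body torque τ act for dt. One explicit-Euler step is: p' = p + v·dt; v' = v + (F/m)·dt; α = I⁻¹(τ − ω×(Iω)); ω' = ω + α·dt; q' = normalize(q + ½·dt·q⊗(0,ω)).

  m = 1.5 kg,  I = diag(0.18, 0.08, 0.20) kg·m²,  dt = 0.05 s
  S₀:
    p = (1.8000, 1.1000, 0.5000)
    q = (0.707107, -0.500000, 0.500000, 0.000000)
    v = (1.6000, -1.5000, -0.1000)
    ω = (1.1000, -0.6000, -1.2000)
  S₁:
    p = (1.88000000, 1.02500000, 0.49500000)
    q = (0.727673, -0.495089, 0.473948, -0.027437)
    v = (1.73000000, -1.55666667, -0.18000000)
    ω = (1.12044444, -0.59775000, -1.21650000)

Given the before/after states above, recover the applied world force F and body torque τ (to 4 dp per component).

F = (3.9000, -1.7000, -2.4000)
τ = (0.1600, 0.0300, 0.0000)

ω₁ − ω₀ = (0.02044444, 0.00225000, -0.01650000)
I·α + gyro = (0.1600, 0.0300, 0.0000)
v₁ − v₀ = (0.13000000, -0.05666667, -0.08000000)
F = m·Δv/dt = (3.9000, -1.7000, -2.4000)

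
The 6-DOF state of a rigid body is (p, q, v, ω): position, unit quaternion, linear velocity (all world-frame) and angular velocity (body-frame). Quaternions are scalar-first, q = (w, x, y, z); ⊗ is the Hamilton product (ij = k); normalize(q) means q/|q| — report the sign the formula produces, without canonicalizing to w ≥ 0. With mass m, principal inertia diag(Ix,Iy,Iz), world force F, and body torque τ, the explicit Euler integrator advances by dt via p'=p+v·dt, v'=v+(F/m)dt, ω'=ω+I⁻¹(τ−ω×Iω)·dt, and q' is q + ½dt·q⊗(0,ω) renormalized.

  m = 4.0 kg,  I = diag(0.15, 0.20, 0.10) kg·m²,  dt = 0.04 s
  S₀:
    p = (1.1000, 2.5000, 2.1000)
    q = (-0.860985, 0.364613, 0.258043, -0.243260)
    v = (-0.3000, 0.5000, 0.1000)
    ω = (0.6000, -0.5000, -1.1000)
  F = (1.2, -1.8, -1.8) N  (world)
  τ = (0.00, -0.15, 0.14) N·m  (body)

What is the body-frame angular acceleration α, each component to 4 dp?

α = (0.3667, -0.5850, 1.5500)

gyro term ω×Iω = (-0.0550, -0.0330, -0.0150)
angular accel α = (0.3667, -0.5850, 1.5500)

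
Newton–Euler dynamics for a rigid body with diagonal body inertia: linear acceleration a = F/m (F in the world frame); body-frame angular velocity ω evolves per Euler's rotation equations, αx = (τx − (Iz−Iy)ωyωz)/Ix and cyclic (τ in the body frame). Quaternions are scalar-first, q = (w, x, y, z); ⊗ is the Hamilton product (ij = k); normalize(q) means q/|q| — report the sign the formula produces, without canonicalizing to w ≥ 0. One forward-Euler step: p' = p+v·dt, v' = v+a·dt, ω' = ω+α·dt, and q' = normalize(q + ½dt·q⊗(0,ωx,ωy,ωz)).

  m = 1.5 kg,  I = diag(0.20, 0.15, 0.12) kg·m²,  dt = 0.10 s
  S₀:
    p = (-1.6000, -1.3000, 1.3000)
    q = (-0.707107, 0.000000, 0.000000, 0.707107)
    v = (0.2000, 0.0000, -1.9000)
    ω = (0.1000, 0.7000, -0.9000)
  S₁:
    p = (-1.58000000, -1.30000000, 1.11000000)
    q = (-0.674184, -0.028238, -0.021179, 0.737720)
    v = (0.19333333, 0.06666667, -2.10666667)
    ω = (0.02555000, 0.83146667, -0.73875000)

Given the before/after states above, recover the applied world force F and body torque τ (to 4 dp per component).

F = (-0.1000, 1.0000, -3.1000)
τ = (-0.1300, 0.1900, 0.1900)

v₁ − v₀ = (-0.00666667, 0.06666667, -0.20666667)
m·(v₁−v₀)/dt = (-0.1000, 1.0000, -3.1000)
rate change Δω = (-0.07445000, 0.13146667, 0.16125000)
τ = I·(Δω/dt) + ω₀×(Iω₀) = (-0.1300, 0.1900, 0.1900)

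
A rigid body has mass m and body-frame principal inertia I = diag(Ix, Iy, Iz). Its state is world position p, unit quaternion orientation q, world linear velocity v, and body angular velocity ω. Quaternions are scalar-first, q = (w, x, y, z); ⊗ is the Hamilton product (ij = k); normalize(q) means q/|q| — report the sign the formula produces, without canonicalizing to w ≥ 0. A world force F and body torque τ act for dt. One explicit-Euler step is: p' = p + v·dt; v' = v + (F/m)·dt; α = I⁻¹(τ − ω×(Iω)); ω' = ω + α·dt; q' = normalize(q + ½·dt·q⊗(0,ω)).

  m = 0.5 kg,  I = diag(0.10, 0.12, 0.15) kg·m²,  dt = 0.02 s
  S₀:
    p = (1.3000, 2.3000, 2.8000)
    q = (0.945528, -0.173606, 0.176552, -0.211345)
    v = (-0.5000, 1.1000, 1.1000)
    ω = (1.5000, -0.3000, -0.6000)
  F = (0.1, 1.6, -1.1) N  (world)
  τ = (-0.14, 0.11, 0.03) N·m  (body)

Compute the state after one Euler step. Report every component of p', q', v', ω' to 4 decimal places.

a = (0.2000, 3.2000, -2.2000)
p' = p + v·dt = (1.2900, 2.3220, 2.8220)
new velocity v' = (-0.4960, 1.1640, 1.0560)
gyro term ω×Iω = (0.0054, 0.0450, -0.0090)
(τ − ω×Iω)/I = (-1.4540, 0.5417, 0.2600)
ω' = ω + α·dt = (1.4709, -0.2892, -0.5948)
Hamilton product q⊗(0,ω) = (0.1865676, 1.2489573, -0.7048395, -0.7800630)
updated quaternion q' = (0.9473, -0.1611, 0.1695, -0.2191)

p' = (1.2900, 2.3220, 2.8220)
q' = (0.9473, -0.1611, 0.1695, -0.2191)
v' = (-0.4960, 1.1640, 1.0560)
ω' = (1.4709, -0.2892, -0.5948)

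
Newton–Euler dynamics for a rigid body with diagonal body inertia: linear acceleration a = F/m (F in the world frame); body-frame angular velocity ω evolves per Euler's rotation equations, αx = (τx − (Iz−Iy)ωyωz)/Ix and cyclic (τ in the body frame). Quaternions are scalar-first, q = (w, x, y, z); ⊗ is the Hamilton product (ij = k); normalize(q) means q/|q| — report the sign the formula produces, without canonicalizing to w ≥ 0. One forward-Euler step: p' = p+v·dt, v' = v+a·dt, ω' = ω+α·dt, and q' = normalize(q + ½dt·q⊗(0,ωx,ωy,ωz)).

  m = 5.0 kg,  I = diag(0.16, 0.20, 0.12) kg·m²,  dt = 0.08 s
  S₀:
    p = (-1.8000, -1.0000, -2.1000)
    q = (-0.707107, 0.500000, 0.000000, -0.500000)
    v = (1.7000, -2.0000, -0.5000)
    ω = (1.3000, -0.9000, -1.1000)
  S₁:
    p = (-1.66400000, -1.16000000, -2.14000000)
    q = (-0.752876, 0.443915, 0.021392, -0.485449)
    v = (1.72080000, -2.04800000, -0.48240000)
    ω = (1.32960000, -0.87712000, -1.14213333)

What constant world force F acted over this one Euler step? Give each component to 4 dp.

F = (1.3000, -3.0000, 1.1000)

velocity change Δv = (0.02080000, -0.04800000, 0.01760000)
m·(v₁−v₀)/dt = (1.3000, -3.0000, 1.1000)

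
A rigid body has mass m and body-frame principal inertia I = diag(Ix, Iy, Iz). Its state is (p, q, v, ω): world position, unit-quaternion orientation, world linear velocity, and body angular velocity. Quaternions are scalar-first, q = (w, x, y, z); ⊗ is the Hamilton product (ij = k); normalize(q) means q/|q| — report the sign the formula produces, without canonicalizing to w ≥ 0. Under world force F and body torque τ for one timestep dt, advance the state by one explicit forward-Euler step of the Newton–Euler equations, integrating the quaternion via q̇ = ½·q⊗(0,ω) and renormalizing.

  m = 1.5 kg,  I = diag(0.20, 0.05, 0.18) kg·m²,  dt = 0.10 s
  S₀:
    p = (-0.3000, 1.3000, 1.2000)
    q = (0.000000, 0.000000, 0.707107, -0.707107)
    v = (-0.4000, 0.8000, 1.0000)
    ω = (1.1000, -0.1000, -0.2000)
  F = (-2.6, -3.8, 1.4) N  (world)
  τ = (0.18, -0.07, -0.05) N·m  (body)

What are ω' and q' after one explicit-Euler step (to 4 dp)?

gyro term ω×Iω = (0.0026, -0.0044, 0.0165)
α = I⁻¹(τ − ω×Iω) = (0.8870, -1.3120, -0.3694)
new body rate ω' = (1.1887, -0.2312, -0.2369)
Hamilton product q⊗(0,ω) = (-0.0707107, -0.2121321, -0.7778177, -0.7778177)
q' = normalize(q + ½dt·q⊗(0,ω)) = (-0.0035, -0.0106, 0.6672, -0.7448)

ω' = (1.1887, -0.2312, -0.2369)
q' = (-0.0035, -0.0106, 0.6672, -0.7448)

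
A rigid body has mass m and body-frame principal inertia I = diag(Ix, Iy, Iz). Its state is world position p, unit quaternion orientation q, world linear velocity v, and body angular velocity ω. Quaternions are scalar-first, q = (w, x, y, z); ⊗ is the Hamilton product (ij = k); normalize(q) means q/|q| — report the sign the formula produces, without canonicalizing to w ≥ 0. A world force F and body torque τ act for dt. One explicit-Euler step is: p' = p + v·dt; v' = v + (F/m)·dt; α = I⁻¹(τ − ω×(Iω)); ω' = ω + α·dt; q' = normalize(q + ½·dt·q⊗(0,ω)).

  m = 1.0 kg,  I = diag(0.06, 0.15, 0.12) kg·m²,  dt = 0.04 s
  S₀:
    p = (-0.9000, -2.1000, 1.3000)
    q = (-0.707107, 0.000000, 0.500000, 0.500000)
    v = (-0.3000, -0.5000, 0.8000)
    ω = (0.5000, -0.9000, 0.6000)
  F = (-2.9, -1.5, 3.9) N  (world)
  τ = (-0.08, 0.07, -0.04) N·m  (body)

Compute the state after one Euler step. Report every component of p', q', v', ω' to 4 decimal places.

p' = (-0.9120, -2.1200, 1.3320)
q' = (-0.7039, 0.0079, 0.5176, 0.4864)
v' = (-0.4160, -0.5600, 0.9560)
ω' = (0.4359, -0.8765, 0.6002)

linear accel F/m = (-2.9000, -1.5000, 3.9000)
p + v·dt = (-0.9120, -2.1200, 1.3320)
new velocity v' = (-0.4160, -0.5600, 0.9560)
precession coupling ω×(Iω) = (0.0162, -0.0180, -0.0405)
(τ − ω×Iω)/I = (-1.6033, 0.5867, 0.0042)
ω' = ω + α·dt = (0.4359, -0.8765, 0.6002)
Hamilton product q⊗(0,ω) = (0.1500000, 0.3964465, 0.8863963, -0.6742642)
updated quaternion q' = (-0.7039, 0.0079, 0.5176, 0.4864)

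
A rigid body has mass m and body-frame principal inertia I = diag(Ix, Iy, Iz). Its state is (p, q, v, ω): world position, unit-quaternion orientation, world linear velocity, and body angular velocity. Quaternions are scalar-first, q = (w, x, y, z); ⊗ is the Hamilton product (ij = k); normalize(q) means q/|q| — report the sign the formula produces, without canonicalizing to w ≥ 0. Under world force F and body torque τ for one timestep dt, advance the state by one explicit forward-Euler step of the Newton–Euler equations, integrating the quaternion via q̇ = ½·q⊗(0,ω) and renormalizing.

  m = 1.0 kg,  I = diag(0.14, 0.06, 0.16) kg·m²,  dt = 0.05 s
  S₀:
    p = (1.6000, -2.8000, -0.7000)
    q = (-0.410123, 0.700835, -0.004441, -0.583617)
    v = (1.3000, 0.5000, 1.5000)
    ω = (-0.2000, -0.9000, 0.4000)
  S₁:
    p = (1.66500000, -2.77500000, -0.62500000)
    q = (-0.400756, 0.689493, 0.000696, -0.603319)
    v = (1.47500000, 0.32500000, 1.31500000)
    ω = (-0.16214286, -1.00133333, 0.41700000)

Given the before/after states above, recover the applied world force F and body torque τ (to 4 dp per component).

ω₁ − ω₀ = (0.03785714, -0.10133333, 0.01700000)
applied torque τ = (0.0700, -0.1200, 0.0400)
velocity change Δv = (0.17500000, -0.17500000, -0.18500000)
applied force F = (3.5000, -3.5000, -3.7000)

F = (3.5000, -3.5000, -3.7000)
τ = (0.0700, -0.1200, 0.0400)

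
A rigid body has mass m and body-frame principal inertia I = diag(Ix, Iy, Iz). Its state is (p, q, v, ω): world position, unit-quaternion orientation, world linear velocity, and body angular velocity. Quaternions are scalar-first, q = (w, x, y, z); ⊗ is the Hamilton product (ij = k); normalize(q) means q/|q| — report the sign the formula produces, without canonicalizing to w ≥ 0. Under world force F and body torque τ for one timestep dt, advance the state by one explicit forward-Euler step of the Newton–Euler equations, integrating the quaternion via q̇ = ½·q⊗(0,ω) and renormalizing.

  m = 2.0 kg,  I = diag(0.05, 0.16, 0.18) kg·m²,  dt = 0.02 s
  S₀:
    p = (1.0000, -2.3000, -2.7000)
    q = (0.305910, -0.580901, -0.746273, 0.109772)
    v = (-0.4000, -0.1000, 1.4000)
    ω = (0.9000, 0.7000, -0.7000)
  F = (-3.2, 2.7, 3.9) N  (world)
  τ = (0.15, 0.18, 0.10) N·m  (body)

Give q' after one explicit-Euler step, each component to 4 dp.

2q̇ = q⊗(0,ω) = (1.1220424, 0.7208697, -0.0936989, 0.0508780)
updated quaternion q' = (0.3171, -0.5736, -0.7471, 0.1103)

q' = (0.3171, -0.5736, -0.7471, 0.1103)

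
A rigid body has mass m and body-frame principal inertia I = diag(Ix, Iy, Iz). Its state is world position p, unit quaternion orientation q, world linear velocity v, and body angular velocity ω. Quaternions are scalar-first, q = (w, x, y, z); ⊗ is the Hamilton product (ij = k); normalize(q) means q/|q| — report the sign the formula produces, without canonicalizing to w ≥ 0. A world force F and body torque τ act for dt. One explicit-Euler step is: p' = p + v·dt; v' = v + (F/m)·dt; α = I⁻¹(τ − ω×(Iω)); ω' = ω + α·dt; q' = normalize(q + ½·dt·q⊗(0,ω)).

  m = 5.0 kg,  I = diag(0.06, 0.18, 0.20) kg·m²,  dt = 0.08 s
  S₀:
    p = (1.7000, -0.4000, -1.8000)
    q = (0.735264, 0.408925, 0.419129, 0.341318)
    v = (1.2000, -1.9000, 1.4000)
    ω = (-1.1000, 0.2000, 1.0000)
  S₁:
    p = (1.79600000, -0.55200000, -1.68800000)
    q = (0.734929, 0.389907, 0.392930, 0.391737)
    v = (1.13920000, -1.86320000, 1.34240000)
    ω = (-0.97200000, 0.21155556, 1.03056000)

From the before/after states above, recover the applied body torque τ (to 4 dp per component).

Δω = ω₁−ω₀ = (0.12800000, 0.01155556, 0.03056000)
precession coupling = (0.0040, 0.1540, -0.0264)
τ = I·(Δω/dt) + ω₀×(Iω₀) = (0.1000, 0.1800, 0.0500)

τ = (0.1000, 0.1800, 0.0500)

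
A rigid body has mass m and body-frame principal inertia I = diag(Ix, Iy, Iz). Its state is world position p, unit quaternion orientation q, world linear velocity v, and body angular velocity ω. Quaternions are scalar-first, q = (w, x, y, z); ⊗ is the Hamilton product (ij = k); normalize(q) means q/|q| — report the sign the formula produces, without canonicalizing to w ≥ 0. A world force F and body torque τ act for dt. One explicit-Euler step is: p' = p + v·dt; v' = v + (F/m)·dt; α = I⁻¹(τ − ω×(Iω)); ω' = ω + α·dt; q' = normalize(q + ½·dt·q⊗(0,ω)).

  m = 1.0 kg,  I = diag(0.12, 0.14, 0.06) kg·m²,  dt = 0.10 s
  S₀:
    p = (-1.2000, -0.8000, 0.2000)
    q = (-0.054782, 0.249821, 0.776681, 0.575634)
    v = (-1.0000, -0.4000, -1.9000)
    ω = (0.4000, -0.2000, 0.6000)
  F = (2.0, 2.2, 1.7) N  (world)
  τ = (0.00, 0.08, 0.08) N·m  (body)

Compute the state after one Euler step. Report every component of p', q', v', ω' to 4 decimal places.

p' = (-1.3000, -0.8400, 0.0100)
q' = (-0.0692, 0.2776, 0.7807, 0.5556)
v' = (-0.8000, -0.1800, -1.7300)
ω' = (0.3920, -0.1531, 0.7360)

ω×(Iω) gyroscopic = (0.0096, 0.0144, -0.0016)
(τ − ω×Iω)/I = (-0.0800, 0.4686, 1.3600)
ω + α·dt = (0.3920, -0.1531, 0.7360)
Hamilton product q⊗(0,ω) = (-0.2899726, 0.5592226, 0.0913174, -0.3935058)
q' = normalize(q + ½dt·q⊗(0,ω)) = (-0.0692, 0.2776, 0.7807, 0.5556)
p' = p + v·dt = (-1.3000, -0.8400, 0.0100)
new velocity v' = (-0.8000, -0.1800, -1.7300)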